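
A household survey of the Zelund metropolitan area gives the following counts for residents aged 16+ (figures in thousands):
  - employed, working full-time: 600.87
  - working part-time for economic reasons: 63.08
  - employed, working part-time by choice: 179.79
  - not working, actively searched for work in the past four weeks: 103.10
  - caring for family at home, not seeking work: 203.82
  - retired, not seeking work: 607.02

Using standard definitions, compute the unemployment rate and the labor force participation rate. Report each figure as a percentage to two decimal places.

Employed = 600.87 + 63.08 + 179.79 = 843.74 thousand (anyone who worked, including part-time for economic reasons, counts as employed).
Unemployed = 103.10 thousand.
Labor force = 843.74 + 103.10 = 946.84 thousand.
Not in labor force = 203.82 + 607.02 = 810.84 thousand (those not working and not actively searching are outside the labor force).
Civilian working-age population = 946.84 + 810.84 = 1,757.68 thousand.
Unemployment rate = 103.10 / 946.84 = 10.89%.
Labor force participation rate = 946.84 / 1,757.68 = 53.87%.

Unemployment rate ≈ 10.89%; labor force participation rate ≈ 53.87%.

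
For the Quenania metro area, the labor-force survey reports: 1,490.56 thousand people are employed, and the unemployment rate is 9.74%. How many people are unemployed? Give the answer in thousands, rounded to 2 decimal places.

Let U be the number unemployed. The labor force is E + U, and U/(E+U) = 0.0974.
So U = 0.0974 × 1,490.56 / (1 − 0.0974) = 145.1805 / 0.9026 ≈ 160.85 thousand.

About 160.85 thousand are unemployed.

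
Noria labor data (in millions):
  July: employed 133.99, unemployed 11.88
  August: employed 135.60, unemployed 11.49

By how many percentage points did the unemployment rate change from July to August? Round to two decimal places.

July: labor force = 133.99 + 11.88 = 145.87; u = 11.88/145.87 = 8.14%.
August: labor force = 135.60 + 11.49 = 147.09; u = 11.49/147.09 = 7.81%.
Change = 7.81% − 8.14% = −0.33 pp.

The unemployment rate changed by −0.33 percentage points.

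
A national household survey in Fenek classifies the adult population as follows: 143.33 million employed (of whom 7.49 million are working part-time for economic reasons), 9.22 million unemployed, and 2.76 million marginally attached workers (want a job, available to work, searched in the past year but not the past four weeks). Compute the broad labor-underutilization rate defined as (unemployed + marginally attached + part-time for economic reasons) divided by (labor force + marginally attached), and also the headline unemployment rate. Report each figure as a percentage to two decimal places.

Broad underutilization rate ≈ 12.54%; headline unemployment rate ≈ 6.04%.

Labor force = 143.33 + 9.22 = 152.55 million.
Numerator = 9.22 + 2.76 + 7.49 = 19.47 million.
Denominator = 152.55 + 2.76 = 155.31 million.
Broad rate = 19.47 / 155.31 = 12.54%.
Headline unemployment rate = 9.22 / 152.55 = 6.04%.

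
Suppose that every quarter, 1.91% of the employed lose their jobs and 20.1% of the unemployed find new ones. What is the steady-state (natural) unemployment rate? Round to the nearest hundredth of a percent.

Steady-state unemployment rate ≈ 8.68%.

At steady state the flows balance: s·E = f·U, so U/(E+U) = s/(s+f).
u* = 1.91 / (1.91 + 20.1) = 1.91 / 22.01 = 8.68%.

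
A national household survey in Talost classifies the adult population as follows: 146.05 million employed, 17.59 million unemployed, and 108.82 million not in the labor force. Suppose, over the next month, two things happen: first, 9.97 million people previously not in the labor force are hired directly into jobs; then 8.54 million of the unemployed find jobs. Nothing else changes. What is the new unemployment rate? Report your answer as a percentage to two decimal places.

New unemployment rate ≈ 5.21%.

Initially, labor force = 146.05 + 17.59 = 163.64 million, so u = 17.59/163.64 = 10.75%.
After the first change, employed and labor force both rise by 9.97; unemployed unchanged → E = 156.02, U = 17.59, labor force = 173.61 million.
After the second change, unemployed falls and employed rises by 8.54; labor force unchanged → E = 164.56, U = 9.05, labor force = 173.61 million.
New unemployment rate = 9.05 / 173.61 = 5.21%.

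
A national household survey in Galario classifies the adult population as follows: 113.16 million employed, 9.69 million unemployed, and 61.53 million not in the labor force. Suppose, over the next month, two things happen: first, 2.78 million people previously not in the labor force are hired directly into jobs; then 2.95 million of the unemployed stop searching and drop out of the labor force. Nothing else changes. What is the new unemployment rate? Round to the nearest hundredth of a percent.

New unemployment rate ≈ 5.49%.

Initially, labor force = 113.16 + 9.69 = 122.85 million, so u = 9.69/122.85 = 7.89%.
After the first change, employed and labor force both rise by 2.78; unemployed unchanged → E = 115.94, U = 9.69, labor force = 125.63 million.
After the second change, unemployed and labor force both fall by 2.95 → E = 115.94, U = 6.74, labor force = 122.68 million.
New unemployment rate = 6.74 / 122.68 = 5.49%.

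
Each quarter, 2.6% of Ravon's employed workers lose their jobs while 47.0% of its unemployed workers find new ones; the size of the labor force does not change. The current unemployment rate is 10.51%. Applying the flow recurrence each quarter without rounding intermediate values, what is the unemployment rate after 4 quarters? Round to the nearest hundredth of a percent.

Unemployment rate after four quarters ≈ 5.58%.

With a fixed labor force, u_{t+1} = u_t + s·(1−u_t) − f·u_t = u_t·(1−s−f) + s.
Here 1−s−f = 0.504 and s = 0.026.
u_1 = 0.105100 × 0.504 + 0.026 = 0.078970.
u_2 = 0.078970 × 0.504 + 0.026 = 0.065801.
u_3 = 0.065801 × 0.504 + 0.026 = 0.059164.
u_4 = 0.059164 × 0.504 + 0.026 = 0.055819.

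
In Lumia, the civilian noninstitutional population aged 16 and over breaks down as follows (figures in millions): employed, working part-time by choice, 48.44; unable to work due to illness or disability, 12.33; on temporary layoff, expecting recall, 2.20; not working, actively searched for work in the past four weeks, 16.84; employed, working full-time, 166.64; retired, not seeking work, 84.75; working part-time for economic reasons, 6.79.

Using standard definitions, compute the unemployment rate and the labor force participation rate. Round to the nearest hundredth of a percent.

Unemployment rate ≈ 7.90%; labor force participation rate ≈ 71.28%.

Employed = 48.44 + 166.64 + 6.79 = 221.87 million (anyone who worked, including part-time for economic reasons, counts as employed).
Unemployed = 2.20 + 16.84 = 19.04 million (jobless and actively searching, or on temporary layoff).
Labor force = 221.87 + 19.04 = 240.91 million.
Not in labor force = 12.33 + 84.75 = 97.08 million (those not working and not actively searching are outside the labor force).
Civilian working-age population = 240.91 + 97.08 = 337.99 million.
Unemployment rate = 19.04 / 240.91 = 7.90%.
Labor force participation rate = 240.91 / 337.99 = 71.28%.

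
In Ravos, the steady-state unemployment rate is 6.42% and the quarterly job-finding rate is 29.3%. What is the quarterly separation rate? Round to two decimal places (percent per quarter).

From u* = s/(s+f): s = u·f/(1−u).
s = 0.0642 × 29.3 / (1 − 0.0642) = 1.8811 / 0.9358 ≈ 2.01% per quarter.

Separation rate ≈ 2.01% per quarter.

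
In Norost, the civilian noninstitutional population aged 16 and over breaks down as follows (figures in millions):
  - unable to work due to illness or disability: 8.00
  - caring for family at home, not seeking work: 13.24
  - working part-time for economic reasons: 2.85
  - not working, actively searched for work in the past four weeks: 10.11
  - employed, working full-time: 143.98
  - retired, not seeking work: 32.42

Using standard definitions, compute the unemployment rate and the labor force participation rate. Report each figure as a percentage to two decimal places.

Unemployment rate ≈ 6.44%; labor force participation rate ≈ 74.52%.

Employed = 2.85 + 143.98 = 146.83 million (anyone who worked, including part-time for economic reasons, counts as employed).
Unemployed = 10.11 million.
Labor force = 146.83 + 10.11 = 156.94 million.
Not in labor force = 8.00 + 13.24 + 32.42 = 53.66 million (those not working and not actively searching are outside the labor force).
Civilian working-age population = 156.94 + 53.66 = 210.60 million.
Unemployment rate = 10.11 / 156.94 = 6.44%.
Labor force participation rate = 156.94 / 210.60 = 74.52%.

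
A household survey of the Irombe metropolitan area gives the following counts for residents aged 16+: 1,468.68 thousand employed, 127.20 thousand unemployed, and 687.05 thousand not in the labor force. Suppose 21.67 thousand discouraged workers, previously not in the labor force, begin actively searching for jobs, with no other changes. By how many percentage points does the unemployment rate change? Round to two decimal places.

The unemployment rate changes by +1.23 percentage points.

Initially, labor force = 1,468.68 + 127.20 = 1,595.88 thousand, so u = 127.20/1,595.88 = 7.97%.
After the change, unemployed and labor force both rise by 21.67 → E = 1,468.68, U = 148.87, labor force = 1,617.55 thousand.
New unemployment rate = 148.87 / 1,617.55 = 9.20%.
Change = 9.20% − 7.97% = +1.23 percentage points.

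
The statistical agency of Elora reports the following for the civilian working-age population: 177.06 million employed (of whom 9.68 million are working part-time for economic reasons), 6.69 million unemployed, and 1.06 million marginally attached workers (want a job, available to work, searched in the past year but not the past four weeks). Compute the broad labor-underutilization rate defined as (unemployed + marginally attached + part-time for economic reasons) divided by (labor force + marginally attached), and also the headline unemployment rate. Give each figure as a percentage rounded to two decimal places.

Labor force = 177.06 + 6.69 = 183.75 million.
Numerator = 6.69 + 1.06 + 9.68 = 17.43 million.
Denominator = 183.75 + 1.06 = 184.81 million.
Broad rate = 17.43 / 184.81 = 9.43%.
Headline unemployment rate = 6.69 / 183.75 = 3.64%.

Broad underutilization rate ≈ 9.43%; headline unemployment rate ≈ 3.64%.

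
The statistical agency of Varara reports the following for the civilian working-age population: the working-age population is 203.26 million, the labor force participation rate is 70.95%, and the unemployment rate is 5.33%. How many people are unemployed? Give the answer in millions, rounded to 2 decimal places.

About 7.69 million are unemployed.

Labor force = 0.7095 × 203.26 = 144.21 million.
Unemployed = 0.0533 × 144.21 ≈ 7.69 million.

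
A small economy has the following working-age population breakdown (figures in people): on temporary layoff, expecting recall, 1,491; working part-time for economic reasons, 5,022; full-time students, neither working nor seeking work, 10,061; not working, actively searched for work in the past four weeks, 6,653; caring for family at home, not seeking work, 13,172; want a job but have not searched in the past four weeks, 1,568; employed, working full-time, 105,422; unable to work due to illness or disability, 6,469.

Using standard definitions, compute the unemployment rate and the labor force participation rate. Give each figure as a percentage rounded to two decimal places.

Employed = 5,022 + 105,422 = 110,444 (anyone who worked, including part-time for economic reasons, counts as employed).
Unemployed = 1,491 + 6,653 = 8,144 (jobless and actively searching, or on temporary layoff).
Labor force = 110,444 + 8,144 = 118,588.
Not in labor force = 10,061 + 13,172 + 1,568 + 6,469 = 31,270 (those not working and not actively searching are outside the labor force — including those who want a job but have given up searching).
Civilian working-age population = 118,588 + 31,270 = 149,858.
Unemployment rate = 8,144 / 118,588 = 6.87%.
Labor force participation rate = 118,588 / 149,858 = 79.13%.

Unemployment rate ≈ 6.87%; labor force participation rate ≈ 79.13%.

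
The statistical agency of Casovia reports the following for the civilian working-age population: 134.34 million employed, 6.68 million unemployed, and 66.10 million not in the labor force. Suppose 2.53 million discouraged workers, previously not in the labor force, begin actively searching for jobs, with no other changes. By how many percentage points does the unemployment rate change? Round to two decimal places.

Initially, labor force = 134.34 + 6.68 = 141.02 million, so u = 6.68/141.02 = 4.74%.
After the change, unemployed and labor force both rise by 2.53 → E = 134.34, U = 9.21, labor force = 143.55 million.
New unemployment rate = 9.21 / 143.55 = 6.42%.
Change = 6.42% − 4.74% = +1.68 percentage points.

The unemployment rate changes by +1.68 percentage points.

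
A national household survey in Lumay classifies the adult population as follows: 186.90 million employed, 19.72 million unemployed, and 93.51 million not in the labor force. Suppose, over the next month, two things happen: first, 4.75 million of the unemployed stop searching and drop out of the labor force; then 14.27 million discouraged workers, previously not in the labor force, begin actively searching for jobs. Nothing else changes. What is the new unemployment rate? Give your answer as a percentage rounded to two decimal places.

New unemployment rate ≈ 13.53%.

Initially, labor force = 186.90 + 19.72 = 206.62 million, so u = 19.72/206.62 = 9.54%.
After the first change, unemployed and labor force both fall by 4.75 → E = 186.90, U = 14.97, labor force = 201.87 million.
After the second change, unemployed and labor force both rise by 14.27 → E = 186.90, U = 29.24, labor force = 216.14 million.
New unemployment rate = 29.24 / 216.14 = 13.53%.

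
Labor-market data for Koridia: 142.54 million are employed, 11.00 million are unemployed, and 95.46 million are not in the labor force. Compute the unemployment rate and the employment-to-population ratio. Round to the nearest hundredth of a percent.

Labor force = employed + unemployed = 142.54 + 11.00 = 153.54 million.
Working-age population = 153.54 + 95.46 = 249.00 million.
Unemployment rate = 11.00 / 153.54 = 7.16%.
Employment-population ratio = 142.54 / 249.00 = 57.24%.

Unemployment rate ≈ 7.16%; employment-population ratio ≈ 57.24%.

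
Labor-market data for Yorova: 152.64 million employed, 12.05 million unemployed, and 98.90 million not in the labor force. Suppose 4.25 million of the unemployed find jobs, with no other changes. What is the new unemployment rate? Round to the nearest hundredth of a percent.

Initially, labor force = 152.64 + 12.05 = 164.69 million, so u = 12.05/164.69 = 7.32%.
After the change, unemployed falls and employed rises by 4.25; labor force unchanged → E = 156.89, U = 7.80, labor force = 164.69 million.
New unemployment rate = 7.80 / 164.69 = 4.74%.

New unemployment rate ≈ 4.74%.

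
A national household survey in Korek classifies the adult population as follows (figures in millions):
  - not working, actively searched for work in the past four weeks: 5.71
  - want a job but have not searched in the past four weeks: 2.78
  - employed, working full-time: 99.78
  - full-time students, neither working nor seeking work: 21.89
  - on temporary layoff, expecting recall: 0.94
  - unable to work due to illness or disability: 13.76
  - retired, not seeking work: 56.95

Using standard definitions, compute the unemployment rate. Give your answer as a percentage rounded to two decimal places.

Unemployment rate ≈ 6.25%.

Employed = 99.78 million.
Unemployed = 5.71 + 0.94 = 6.65 million (jobless and actively searching, or on temporary layoff).
Labor force = 99.78 + 6.65 = 106.43 million.
Unemployment rate = 6.65 / 106.43 = 6.25%.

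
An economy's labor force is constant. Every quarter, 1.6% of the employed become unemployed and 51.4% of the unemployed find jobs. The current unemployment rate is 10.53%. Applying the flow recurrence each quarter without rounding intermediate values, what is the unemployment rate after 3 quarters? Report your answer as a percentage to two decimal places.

With a fixed labor force, u_{t+1} = u_t + s·(1−u_t) − f·u_t = u_t·(1−s−f) + s.
Here 1−s−f = 0.470 and s = 0.016.
u_1 = 0.105300 × 0.470 + 0.016 = 0.065491.
u_2 = 0.065491 × 0.470 + 0.016 = 0.046781.
u_3 = 0.046781 × 0.470 + 0.016 = 0.037987.

Unemployment rate after three quarters ≈ 3.80%.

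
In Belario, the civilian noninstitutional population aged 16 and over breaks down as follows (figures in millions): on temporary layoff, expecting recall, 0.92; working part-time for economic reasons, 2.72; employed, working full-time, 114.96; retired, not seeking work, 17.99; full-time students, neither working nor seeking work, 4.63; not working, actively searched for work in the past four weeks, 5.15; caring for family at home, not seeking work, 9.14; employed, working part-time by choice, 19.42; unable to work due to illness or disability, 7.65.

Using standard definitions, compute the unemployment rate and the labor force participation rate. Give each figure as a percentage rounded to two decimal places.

Employed = 2.72 + 114.96 + 19.42 = 137.10 million (anyone who worked, including part-time for economic reasons, counts as employed).
Unemployed = 0.92 + 5.15 = 6.07 million (jobless and actively searching, or on temporary layoff).
Labor force = 137.10 + 6.07 = 143.17 million.
Not in labor force = 17.99 + 4.63 + 9.14 + 7.65 = 39.41 million (those not working and not actively searching are outside the labor force).
Civilian working-age population = 143.17 + 39.41 = 182.58 million.
Unemployment rate = 6.07 / 143.17 = 4.24%.
Labor force participation rate = 143.17 / 182.58 = 78.41%.

Unemployment rate ≈ 4.24%; labor force participation rate ≈ 78.41%.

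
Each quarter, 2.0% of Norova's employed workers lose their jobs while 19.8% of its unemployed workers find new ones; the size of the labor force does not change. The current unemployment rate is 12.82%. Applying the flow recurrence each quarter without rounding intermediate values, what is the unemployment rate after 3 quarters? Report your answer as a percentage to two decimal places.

Unemployment rate after three quarters ≈ 10.92%.

With a fixed labor force, u_{t+1} = u_t + s·(1−u_t) − f·u_t = u_t·(1−s−f) + s.
Here 1−s−f = 0.782 and s = 0.020.
u_1 = 0.128200 × 0.782 + 0.020 = 0.120252.
u_2 = 0.120252 × 0.782 + 0.020 = 0.114037.
u_3 = 0.114037 × 0.782 + 0.020 = 0.109177.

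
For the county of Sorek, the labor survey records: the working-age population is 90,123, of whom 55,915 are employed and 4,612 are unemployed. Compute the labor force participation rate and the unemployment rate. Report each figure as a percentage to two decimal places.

Labor force participation rate ≈ 67.16%; unemployment rate ≈ 7.62%.

Labor force = employed + unemployed = 55,915 + 4,612 = 60,527.
Unemployment rate = 4,612 / 60,527 = 7.62%.
Labor force participation rate = 60,527 / 90,123 = 67.16%.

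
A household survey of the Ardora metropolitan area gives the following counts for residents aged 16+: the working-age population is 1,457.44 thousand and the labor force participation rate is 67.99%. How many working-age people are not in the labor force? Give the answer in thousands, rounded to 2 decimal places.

Share not in the labor force = 1 − 0.6799 = 0.3201.
Not in labor force = 0.3201 × 1,457.44 ≈ 466.53 thousand.

About 466.53 thousand are not in the labor force.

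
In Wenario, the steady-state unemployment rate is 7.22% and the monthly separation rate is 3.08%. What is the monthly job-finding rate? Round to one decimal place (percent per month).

From u* = s/(s+f): f = s·(1−u)/u.
f = 3.08 × (1 − 0.0722) / 0.0722 = 2.8576 / 0.0722 ≈ 39.6% per month.

Job-finding rate ≈ 39.6% per month.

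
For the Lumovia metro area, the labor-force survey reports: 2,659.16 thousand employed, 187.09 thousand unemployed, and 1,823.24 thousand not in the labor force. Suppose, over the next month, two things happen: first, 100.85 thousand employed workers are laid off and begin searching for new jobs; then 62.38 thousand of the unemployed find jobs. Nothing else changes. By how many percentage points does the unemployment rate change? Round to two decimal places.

The unemployment rate changes by +1.35 percentage points.

Initially, labor force = 2,659.16 + 187.09 = 2,846.25 thousand, so u = 187.09/2,846.25 = 6.57%.
After the first change, employed falls and unemployed rises by 100.85; labor force unchanged → E = 2,558.31, U = 287.94, labor force = 2,846.25 thousand.
After the second change, unemployed falls and employed rises by 62.38; labor force unchanged → E = 2,620.69, U = 225.56, labor force = 2,846.25 thousand.
New unemployment rate = 225.56 / 2,846.25 = 7.92%.
Change = 7.92% − 6.57% = +1.35 percentage points.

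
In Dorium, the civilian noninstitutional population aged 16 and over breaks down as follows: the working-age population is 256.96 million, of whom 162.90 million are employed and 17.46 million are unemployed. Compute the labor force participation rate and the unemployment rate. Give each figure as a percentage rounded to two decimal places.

Labor force participation rate ≈ 70.19%; unemployment rate ≈ 9.68%.

Labor force = employed + unemployed = 162.90 + 17.46 = 180.36 million.
Unemployment rate = 17.46 / 180.36 = 9.68%.
Labor force participation rate = 180.36 / 256.96 = 70.19%.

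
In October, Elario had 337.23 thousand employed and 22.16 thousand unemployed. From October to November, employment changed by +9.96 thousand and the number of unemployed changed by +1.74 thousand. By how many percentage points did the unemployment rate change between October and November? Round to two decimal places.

October: labor force = 337.23 + 22.16 = 359.39; u = 22.16/359.39 = 6.17%.
November: labor force = 347.19 + 23.90 = 371.09; u = 23.90/371.09 = 6.44%.
Change = 6.44% − 6.17% = +0.27 pp.

The unemployment rate changed by +0.27 percentage points.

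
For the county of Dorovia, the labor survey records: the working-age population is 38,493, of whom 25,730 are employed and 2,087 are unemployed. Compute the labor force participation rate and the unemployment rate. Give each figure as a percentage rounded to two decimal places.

Labor force = employed + unemployed = 25,730 + 2,087 = 27,817.
Unemployment rate = 2,087 / 27,817 = 7.50%.
Labor force participation rate = 27,817 / 38,493 = 72.27%.

Labor force participation rate ≈ 72.27%; unemployment rate ≈ 7.50%.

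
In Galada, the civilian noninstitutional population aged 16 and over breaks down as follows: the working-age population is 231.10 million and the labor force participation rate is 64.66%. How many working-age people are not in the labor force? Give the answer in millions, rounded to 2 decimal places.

Share not in the labor force = 1 − 0.6466 = 0.3534.
Not in labor force = 0.3534 × 231.10 ≈ 81.67 million.

About 81.67 million are not in the labor force.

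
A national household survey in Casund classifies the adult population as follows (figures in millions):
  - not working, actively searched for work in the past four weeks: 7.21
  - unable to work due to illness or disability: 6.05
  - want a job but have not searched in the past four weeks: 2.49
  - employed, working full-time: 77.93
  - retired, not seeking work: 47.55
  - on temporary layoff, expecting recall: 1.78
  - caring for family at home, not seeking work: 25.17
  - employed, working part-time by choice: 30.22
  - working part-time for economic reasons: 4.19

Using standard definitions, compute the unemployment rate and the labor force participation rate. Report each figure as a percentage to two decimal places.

Employed = 77.93 + 30.22 + 4.19 = 112.34 million (anyone who worked, including part-time for economic reasons, counts as employed).
Unemployed = 7.21 + 1.78 = 8.99 million (jobless and actively searching, or on temporary layoff).
Labor force = 112.34 + 8.99 = 121.33 million.
Not in labor force = 6.05 + 2.49 + 47.55 + 25.17 = 81.26 million (those not working and not actively searching are outside the labor force — including those who want a job but have given up searching).
Civilian working-age population = 121.33 + 81.26 = 202.59 million.
Unemployment rate = 8.99 / 121.33 = 7.41%.
Labor force participation rate = 121.33 / 202.59 = 59.89%.

Unemployment rate ≈ 7.41%; labor force participation rate ≈ 59.89%.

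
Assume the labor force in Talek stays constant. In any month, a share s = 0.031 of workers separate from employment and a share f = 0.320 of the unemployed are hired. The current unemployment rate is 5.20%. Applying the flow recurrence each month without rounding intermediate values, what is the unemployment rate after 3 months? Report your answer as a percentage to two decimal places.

With a fixed labor force, u_{t+1} = u_t + s·(1−u_t) − f·u_t = u_t·(1−s−f) + s.
Here 1−s−f = 0.649 and s = 0.031.
u_1 = 0.052000 × 0.649 + 0.031 = 0.064748.
u_2 = 0.064748 × 0.649 + 0.031 = 0.073021.
u_3 = 0.073021 × 0.649 + 0.031 = 0.078391.

Unemployment rate after three months ≈ 7.84%.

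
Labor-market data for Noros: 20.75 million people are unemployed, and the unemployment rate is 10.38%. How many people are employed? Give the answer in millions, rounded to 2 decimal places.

Labor force = U / u = 20.75 / 0.1038 ≈ 199.90 million.
Employed = labor force − unemployed = 199.90 − 20.75 = 179.15 million.

About 179.15 million are employed.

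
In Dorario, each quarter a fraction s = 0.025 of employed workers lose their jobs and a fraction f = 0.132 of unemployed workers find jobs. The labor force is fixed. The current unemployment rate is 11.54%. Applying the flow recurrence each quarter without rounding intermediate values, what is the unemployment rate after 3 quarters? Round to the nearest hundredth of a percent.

Unemployment rate after three quarters ≈ 13.30%.

With a fixed labor force, u_{t+1} = u_t + s·(1−u_t) − f·u_t = u_t·(1−s−f) + s.
Here 1−s−f = 0.843 and s = 0.025.
u_1 = 0.115400 × 0.843 + 0.025 = 0.122282.
u_2 = 0.122282 × 0.843 + 0.025 = 0.128084.
u_3 = 0.128084 × 0.843 + 0.025 = 0.132975.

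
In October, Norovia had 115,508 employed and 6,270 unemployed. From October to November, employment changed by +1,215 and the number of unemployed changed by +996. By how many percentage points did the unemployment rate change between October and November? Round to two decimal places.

October: labor force = 115,508 + 6,270 = 121,778; u = 6,270/121,778 = 5.15%.
November: labor force = 116,723 + 7,266 = 123,989; u = 7,266/123,989 = 5.86%.
Change = 5.86% − 5.15% = +0.71 pp.

The unemployment rate changed by +0.71 percentage points.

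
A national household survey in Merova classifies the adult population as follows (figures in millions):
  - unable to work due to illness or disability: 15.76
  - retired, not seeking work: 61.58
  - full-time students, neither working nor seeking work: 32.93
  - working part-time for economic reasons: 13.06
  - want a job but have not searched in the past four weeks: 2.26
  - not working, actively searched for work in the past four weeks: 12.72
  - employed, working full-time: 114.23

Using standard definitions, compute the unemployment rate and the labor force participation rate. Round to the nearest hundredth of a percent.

Unemployment rate ≈ 9.09%; labor force participation rate ≈ 55.44%.

Employed = 13.06 + 114.23 = 127.29 million (anyone who worked, including part-time for economic reasons, counts as employed).
Unemployed = 12.72 million.
Labor force = 127.29 + 12.72 = 140.01 million.
Not in labor force = 15.76 + 61.58 + 32.93 + 2.26 = 112.53 million (those not working and not actively searching are outside the labor force — including those who want a job but have given up searching).
Civilian working-age population = 140.01 + 112.53 = 252.54 million.
Unemployment rate = 12.72 / 140.01 = 9.09%.
Labor force participation rate = 140.01 / 252.54 = 55.44%.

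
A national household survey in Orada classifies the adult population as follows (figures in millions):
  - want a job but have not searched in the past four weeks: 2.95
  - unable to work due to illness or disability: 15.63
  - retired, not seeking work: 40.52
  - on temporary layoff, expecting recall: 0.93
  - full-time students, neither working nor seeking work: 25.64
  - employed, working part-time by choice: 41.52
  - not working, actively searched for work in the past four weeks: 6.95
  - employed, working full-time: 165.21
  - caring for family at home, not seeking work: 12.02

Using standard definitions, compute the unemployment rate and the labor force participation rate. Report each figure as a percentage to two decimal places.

Employed = 41.52 + 165.21 = 206.73 million.
Unemployed = 0.93 + 6.95 = 7.88 million (jobless and actively searching, or on temporary layoff).
Labor force = 206.73 + 7.88 = 214.61 million.
Not in labor force = 2.95 + 15.63 + 40.52 + 25.64 + 12.02 = 96.76 million (those not working and not actively searching are outside the labor force — including those who want a job but have given up searching).
Civilian working-age population = 214.61 + 96.76 = 311.37 million.
Unemployment rate = 7.88 / 214.61 = 3.67%.
Labor force participation rate = 214.61 / 311.37 = 68.92%.

Unemployment rate ≈ 3.67%; labor force participation rate ≈ 68.92%.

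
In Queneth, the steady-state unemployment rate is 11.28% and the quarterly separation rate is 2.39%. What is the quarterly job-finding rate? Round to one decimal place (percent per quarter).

Job-finding rate ≈ 18.8% per quarter.

From u* = s/(s+f): f = s·(1−u)/u.
f = 2.39 × (1 − 0.1128) / 0.1128 = 2.1204 / 0.1128 ≈ 18.8% per quarter.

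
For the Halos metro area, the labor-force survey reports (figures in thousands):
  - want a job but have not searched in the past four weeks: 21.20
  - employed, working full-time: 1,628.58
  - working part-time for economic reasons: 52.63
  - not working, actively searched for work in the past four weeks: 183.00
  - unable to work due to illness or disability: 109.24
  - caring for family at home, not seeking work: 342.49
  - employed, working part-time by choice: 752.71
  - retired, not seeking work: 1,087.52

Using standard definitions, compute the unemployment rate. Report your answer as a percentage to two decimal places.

Unemployment rate ≈ 6.99%.

Employed = 1,628.58 + 52.63 + 752.71 = 2,433.92 thousand (anyone who worked, including part-time for economic reasons, counts as employed).
Unemployed = 183.00 thousand.
Labor force = 2,433.92 + 183.00 = 2,616.92 thousand.
Unemployment rate = 183.00 / 2,616.92 = 6.99%.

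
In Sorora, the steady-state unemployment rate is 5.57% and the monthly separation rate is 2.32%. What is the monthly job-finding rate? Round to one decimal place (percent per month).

From u* = s/(s+f): f = s·(1−u)/u.
f = 2.32 × (1 − 0.0557) / 0.0557 = 2.1908 / 0.0557 ≈ 39.3% per month.

Job-finding rate ≈ 39.3% per month.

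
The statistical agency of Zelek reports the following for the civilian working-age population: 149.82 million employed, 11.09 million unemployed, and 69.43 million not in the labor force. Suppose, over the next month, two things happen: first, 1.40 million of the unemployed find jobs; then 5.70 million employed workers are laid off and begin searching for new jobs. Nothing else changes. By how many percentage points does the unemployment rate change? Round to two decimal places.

Initially, labor force = 149.82 + 11.09 = 160.91 million, so u = 11.09/160.91 = 6.89%.
After the first change, unemployed falls and employed rises by 1.40; labor force unchanged → E = 151.22, U = 9.69, labor force = 160.91 million.
After the second change, employed falls and unemployed rises by 5.70; labor force unchanged → E = 145.52, U = 15.39, labor force = 160.91 million.
New unemployment rate = 15.39 / 160.91 = 9.56%.
Change = 9.56% − 6.89% = +2.67 percentage points.

The unemployment rate changes by +2.67 percentage points.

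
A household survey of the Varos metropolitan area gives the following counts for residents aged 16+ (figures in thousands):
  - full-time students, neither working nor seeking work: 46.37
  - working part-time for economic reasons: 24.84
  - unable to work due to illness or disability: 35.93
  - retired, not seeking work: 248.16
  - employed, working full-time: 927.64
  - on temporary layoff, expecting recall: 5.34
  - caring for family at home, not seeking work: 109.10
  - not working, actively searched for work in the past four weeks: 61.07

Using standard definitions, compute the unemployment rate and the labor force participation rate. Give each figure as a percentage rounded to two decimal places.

Unemployment rate ≈ 6.52%; labor force participation rate ≈ 69.86%.

Employed = 24.84 + 927.64 = 952.48 thousand (anyone who worked, including part-time for economic reasons, counts as employed).
Unemployed = 5.34 + 61.07 = 66.41 thousand (jobless and actively searching, or on temporary layoff).
Labor force = 952.48 + 66.41 = 1,018.89 thousand.
Not in labor force = 46.37 + 35.93 + 248.16 + 109.10 = 439.56 thousand (those not working and not actively searching are outside the labor force).
Civilian working-age population = 1,018.89 + 439.56 = 1,458.45 thousand.
Unemployment rate = 66.41 / 1,018.89 = 6.52%.
Labor force participation rate = 1,018.89 / 1,458.45 = 69.86%.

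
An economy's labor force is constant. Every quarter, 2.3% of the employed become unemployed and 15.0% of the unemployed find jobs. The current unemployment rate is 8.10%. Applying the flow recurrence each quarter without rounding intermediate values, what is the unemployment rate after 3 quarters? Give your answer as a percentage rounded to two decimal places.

Unemployment rate after three quarters ≈ 10.36%.

With a fixed labor force, u_{t+1} = u_t + s·(1−u_t) − f·u_t = u_t·(1−s−f) + s.
Here 1−s−f = 0.827 and s = 0.023.
u_1 = 0.081000 × 0.827 + 0.023 = 0.089987.
u_2 = 0.089987 × 0.827 + 0.023 = 0.097419.
u_3 = 0.097419 × 0.827 + 0.023 = 0.103566.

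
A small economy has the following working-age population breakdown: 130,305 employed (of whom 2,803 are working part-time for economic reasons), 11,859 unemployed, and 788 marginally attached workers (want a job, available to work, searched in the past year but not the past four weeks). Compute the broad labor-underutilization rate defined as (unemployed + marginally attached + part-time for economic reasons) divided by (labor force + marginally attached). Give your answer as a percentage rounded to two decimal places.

Labor force = 130,305 + 11,859 = 142,164.
Numerator = 11,859 + 788 + 2,803 = 15,450.
Denominator = 142,164 + 788 = 142,952.
Broad rate = 15,450 / 142,952 = 10.81%.

Broad underutilization rate ≈ 10.81%.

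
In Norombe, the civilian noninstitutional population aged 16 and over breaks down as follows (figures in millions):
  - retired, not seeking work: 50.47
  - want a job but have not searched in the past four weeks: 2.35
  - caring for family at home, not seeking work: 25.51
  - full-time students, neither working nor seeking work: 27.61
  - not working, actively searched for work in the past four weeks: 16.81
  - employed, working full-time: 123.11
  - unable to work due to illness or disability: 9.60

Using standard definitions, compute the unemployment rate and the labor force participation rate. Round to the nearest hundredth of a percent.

Unemployment rate ≈ 12.01%; labor force participation rate ≈ 54.77%.

Employed = 123.11 million.
Unemployed = 16.81 million.
Labor force = 123.11 + 16.81 = 139.92 million.
Not in labor force = 50.47 + 2.35 + 25.51 + 27.61 + 9.60 = 115.54 million (those not working and not actively searching are outside the labor force — including those who want a job but have given up searching).
Civilian working-age population = 139.92 + 115.54 = 255.46 million.
Unemployment rate = 16.81 / 139.92 = 12.01%.
Labor force participation rate = 139.92 / 255.46 = 54.77%.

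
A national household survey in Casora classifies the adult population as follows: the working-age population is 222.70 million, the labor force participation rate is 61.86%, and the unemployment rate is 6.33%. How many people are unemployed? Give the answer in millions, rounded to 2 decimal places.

Labor force = 0.6186 × 222.70 = 137.76 million.
Unemployed = 0.0633 × 137.76 ≈ 8.72 million.

About 8.72 million are unemployed.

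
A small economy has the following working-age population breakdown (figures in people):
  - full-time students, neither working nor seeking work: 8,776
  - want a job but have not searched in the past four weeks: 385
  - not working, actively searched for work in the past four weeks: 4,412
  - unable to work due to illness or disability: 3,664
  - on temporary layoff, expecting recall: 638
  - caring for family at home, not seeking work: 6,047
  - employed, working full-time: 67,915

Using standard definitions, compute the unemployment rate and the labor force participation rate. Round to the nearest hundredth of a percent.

Unemployment rate ≈ 6.92%; labor force participation rate ≈ 79.45%.

Employed = 67,915.
Unemployed = 4,412 + 638 = 5,050 (jobless and actively searching, or on temporary layoff).
Labor force = 67,915 + 5,050 = 72,965.
Not in labor force = 8,776 + 385 + 3,664 + 6,047 = 18,872 (those not working and not actively searching are outside the labor force — including those who want a job but have given up searching).
Civilian working-age population = 72,965 + 18,872 = 91,837.
Unemployment rate = 5,050 / 72,965 = 6.92%.
Labor force participation rate = 72,965 / 91,837 = 79.45%.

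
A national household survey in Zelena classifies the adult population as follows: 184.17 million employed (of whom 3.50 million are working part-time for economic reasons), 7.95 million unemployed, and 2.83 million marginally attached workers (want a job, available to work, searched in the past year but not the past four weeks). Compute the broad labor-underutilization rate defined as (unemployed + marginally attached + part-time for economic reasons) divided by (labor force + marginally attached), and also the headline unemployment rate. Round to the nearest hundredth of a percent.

Broad underutilization rate ≈ 7.32%; headline unemployment rate ≈ 4.14%.

Labor force = 184.17 + 7.95 = 192.12 million.
Numerator = 7.95 + 2.83 + 3.50 = 14.28 million.
Denominator = 192.12 + 2.83 = 194.95 million.
Broad rate = 14.28 / 194.95 = 7.32%.
Headline unemployment rate = 7.95 / 192.12 = 4.14%.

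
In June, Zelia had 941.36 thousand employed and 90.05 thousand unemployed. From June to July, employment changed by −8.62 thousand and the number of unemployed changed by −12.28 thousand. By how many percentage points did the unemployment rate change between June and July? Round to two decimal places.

The unemployment rate changed by −1.03 percentage points.

June: labor force = 941.36 + 90.05 = 1,031.41; u = 90.05/1,031.41 = 8.73%.
July: labor force = 932.74 + 77.77 = 1,010.51; u = 77.77/1,010.51 = 7.70%.
Change = 7.70% − 8.73% = −1.03 pp.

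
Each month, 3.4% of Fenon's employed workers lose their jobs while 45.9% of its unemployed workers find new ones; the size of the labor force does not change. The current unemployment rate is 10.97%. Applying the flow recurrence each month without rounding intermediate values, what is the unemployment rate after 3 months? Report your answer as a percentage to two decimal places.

Unemployment rate after three months ≈ 7.43%.

With a fixed labor force, u_{t+1} = u_t + s·(1−u_t) − f·u_t = u_t·(1−s−f) + s.
Here 1−s−f = 0.507 and s = 0.034.
u_1 = 0.109700 × 0.507 + 0.034 = 0.089618.
u_2 = 0.089618 × 0.507 + 0.034 = 0.079436.
u_3 = 0.079436 × 0.507 + 0.034 = 0.074274.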